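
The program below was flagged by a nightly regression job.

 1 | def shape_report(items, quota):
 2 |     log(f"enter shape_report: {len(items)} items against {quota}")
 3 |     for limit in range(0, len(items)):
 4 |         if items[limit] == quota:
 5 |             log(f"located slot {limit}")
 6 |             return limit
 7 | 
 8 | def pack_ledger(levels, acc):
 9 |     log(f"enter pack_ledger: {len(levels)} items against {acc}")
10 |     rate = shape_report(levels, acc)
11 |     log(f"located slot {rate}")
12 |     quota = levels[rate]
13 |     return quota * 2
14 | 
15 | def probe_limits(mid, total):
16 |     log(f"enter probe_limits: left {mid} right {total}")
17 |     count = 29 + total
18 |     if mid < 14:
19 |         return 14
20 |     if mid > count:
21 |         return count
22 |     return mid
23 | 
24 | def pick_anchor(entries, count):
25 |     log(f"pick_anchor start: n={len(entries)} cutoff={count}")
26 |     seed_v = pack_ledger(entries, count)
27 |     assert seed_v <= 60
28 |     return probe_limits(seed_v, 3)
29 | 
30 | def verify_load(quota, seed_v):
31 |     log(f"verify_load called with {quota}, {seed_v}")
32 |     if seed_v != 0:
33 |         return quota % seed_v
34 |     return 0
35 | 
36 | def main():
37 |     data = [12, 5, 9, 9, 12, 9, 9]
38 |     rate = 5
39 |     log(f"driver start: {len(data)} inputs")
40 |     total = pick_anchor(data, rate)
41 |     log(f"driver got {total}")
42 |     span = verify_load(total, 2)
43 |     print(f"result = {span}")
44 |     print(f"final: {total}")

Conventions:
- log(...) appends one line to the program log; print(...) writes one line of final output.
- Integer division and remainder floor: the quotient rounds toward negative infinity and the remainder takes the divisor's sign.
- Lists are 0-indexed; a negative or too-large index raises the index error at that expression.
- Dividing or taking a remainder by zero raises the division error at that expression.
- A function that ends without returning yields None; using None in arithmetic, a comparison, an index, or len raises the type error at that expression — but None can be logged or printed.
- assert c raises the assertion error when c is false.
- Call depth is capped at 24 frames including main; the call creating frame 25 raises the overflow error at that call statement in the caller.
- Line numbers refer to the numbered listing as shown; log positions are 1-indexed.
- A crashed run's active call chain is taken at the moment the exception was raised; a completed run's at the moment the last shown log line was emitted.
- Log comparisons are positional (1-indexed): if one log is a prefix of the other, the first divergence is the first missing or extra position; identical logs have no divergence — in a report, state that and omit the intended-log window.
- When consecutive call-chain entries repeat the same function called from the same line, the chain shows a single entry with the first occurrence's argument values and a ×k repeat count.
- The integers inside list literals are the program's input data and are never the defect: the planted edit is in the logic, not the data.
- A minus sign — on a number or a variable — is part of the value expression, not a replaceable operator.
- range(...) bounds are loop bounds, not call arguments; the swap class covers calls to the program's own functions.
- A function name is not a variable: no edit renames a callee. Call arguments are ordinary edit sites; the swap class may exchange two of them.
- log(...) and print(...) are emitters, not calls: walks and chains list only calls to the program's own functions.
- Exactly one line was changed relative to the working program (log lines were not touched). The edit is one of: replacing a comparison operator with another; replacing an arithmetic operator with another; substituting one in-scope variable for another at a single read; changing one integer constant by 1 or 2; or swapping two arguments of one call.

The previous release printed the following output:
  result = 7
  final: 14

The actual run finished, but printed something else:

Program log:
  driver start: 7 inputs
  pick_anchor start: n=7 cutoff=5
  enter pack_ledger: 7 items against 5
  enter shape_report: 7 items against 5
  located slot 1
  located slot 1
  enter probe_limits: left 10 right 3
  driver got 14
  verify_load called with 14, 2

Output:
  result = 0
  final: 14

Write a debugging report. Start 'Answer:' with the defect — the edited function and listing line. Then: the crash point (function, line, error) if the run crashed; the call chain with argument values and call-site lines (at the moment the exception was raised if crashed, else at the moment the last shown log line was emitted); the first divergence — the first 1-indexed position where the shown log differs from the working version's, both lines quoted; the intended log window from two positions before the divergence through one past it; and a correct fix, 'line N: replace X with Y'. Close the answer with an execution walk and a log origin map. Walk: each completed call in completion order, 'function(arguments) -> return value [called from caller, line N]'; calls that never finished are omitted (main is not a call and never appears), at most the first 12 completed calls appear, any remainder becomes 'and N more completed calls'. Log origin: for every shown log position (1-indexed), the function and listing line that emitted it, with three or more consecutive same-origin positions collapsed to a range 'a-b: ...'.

Answer: the defect is in verify_load at line 33.
Key fact: The logs agree in full; only the final output differs.
Call chain: main -> verify_load(14, 2) (called at line 42).
First divergence: there is none — every log position agrees.
Execution walk:
  shape_report([12, 5, 9, 9, 12, 9, 9], 5) -> 1  [called from pack_ledger, line 10]
  pack_ledger([12, 5, 9, 9, 12, 9, 9], 5) -> 10  [called from pick_anchor, line 26]
  probe_limits(10, 3) -> 14  [called from pick_anchor, line 28]
  pick_anchor([12, 5, 9, 9, 12, 9, 9], 5) -> 14  [called from main, line 40]
  verify_load(14, 2) -> 0  [called from main, line 42]
Log origins:
  1 — main, line 39
  2 — pick_anchor, line 25
  3 — pack_ledger, line 9
  4 — shape_report, line 2
  5 — shape_report, line 5
  6 — pack_ledger, line 11
  7 — probe_limits, line 16
  8 — main, line 41
  9 — verify_load, line 31
A correct fix: line 33: replace `%` with `//`.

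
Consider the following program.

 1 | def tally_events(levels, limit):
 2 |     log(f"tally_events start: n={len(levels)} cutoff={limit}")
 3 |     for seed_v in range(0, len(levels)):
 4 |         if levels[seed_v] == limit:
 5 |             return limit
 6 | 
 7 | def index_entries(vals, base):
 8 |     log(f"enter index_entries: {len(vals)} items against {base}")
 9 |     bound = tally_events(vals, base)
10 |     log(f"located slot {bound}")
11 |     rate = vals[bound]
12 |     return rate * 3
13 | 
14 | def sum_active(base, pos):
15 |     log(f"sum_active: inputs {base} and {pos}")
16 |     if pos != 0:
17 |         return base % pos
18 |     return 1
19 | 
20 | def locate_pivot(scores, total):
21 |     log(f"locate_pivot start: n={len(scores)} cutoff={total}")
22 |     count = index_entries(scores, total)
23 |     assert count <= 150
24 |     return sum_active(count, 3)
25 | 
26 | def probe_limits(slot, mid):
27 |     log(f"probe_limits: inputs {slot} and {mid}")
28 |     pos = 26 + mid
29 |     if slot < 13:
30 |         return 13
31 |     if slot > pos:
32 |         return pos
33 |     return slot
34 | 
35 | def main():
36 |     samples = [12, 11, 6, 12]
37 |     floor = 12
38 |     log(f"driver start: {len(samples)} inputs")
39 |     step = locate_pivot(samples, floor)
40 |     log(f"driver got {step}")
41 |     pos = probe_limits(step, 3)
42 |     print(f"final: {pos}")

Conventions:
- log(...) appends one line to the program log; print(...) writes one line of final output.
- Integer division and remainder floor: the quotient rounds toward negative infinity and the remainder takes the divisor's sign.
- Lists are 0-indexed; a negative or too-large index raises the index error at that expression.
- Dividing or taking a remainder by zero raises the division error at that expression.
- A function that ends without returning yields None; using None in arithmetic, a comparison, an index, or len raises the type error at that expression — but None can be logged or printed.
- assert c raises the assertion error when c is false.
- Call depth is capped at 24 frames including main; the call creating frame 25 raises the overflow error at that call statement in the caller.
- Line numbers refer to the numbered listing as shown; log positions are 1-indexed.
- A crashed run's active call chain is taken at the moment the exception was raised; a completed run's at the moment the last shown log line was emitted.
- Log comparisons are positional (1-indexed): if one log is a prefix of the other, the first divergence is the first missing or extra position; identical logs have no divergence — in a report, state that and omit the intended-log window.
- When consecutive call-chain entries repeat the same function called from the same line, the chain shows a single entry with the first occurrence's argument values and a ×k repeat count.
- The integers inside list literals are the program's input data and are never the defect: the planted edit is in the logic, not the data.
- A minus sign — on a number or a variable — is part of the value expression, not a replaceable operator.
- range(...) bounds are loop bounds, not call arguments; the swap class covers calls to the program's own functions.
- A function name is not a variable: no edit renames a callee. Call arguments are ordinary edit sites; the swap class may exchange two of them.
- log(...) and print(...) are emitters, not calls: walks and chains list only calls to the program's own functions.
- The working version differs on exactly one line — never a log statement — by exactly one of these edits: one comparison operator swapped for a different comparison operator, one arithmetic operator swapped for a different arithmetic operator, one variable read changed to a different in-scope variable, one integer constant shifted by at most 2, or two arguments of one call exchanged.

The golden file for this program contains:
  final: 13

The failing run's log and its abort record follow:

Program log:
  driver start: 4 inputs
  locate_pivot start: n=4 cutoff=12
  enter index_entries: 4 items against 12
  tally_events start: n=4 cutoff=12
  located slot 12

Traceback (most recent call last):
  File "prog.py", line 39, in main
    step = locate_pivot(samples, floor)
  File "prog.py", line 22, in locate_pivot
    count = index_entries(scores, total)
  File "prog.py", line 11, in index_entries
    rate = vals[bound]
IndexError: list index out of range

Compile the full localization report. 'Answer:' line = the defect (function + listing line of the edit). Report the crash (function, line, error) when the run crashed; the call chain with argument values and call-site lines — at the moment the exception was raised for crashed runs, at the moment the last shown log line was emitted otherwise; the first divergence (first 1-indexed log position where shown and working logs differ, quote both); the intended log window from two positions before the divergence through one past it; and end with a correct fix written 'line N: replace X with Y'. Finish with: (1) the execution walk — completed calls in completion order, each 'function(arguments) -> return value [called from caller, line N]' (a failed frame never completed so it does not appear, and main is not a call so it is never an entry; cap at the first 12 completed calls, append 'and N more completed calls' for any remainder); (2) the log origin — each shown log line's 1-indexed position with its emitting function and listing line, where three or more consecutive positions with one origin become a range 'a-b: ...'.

Answer: the defect is in tally_events at line 5.
The tell: At log position 5 the runs split — shown 'located slot 12', but the working version logs 'located slot 0'.
Crash: index_entries, line 11, IndexError.
Call chain: main -> locate_pivot([12, 11, 6, 12], 12) (called at line 39) -> index_entries([12, 11, 6, 12], 12) (called at line 22).
First divergence: position 5; shown 'located slot 12' vs intended 'located slot 0'.
Intended log window:
  3: enter index_entries: 4 items against 12
  4: tally_events start: n=4 cutoff=12
  5: located slot 0
  6: sum_active: inputs 36 and 3
Execution walk:
  tally_events([12, 11, 6, 12], 12) -> 12  [called from index_entries, line 9]
Log line origins:
  1 — main, line 38
  2 — locate_pivot, line 21
  3 — index_entries, line 8
  4 — tally_events, line 2
  5 — index_entries, line 10
A correct fix: line 5: replace `limit` with `seed_v`.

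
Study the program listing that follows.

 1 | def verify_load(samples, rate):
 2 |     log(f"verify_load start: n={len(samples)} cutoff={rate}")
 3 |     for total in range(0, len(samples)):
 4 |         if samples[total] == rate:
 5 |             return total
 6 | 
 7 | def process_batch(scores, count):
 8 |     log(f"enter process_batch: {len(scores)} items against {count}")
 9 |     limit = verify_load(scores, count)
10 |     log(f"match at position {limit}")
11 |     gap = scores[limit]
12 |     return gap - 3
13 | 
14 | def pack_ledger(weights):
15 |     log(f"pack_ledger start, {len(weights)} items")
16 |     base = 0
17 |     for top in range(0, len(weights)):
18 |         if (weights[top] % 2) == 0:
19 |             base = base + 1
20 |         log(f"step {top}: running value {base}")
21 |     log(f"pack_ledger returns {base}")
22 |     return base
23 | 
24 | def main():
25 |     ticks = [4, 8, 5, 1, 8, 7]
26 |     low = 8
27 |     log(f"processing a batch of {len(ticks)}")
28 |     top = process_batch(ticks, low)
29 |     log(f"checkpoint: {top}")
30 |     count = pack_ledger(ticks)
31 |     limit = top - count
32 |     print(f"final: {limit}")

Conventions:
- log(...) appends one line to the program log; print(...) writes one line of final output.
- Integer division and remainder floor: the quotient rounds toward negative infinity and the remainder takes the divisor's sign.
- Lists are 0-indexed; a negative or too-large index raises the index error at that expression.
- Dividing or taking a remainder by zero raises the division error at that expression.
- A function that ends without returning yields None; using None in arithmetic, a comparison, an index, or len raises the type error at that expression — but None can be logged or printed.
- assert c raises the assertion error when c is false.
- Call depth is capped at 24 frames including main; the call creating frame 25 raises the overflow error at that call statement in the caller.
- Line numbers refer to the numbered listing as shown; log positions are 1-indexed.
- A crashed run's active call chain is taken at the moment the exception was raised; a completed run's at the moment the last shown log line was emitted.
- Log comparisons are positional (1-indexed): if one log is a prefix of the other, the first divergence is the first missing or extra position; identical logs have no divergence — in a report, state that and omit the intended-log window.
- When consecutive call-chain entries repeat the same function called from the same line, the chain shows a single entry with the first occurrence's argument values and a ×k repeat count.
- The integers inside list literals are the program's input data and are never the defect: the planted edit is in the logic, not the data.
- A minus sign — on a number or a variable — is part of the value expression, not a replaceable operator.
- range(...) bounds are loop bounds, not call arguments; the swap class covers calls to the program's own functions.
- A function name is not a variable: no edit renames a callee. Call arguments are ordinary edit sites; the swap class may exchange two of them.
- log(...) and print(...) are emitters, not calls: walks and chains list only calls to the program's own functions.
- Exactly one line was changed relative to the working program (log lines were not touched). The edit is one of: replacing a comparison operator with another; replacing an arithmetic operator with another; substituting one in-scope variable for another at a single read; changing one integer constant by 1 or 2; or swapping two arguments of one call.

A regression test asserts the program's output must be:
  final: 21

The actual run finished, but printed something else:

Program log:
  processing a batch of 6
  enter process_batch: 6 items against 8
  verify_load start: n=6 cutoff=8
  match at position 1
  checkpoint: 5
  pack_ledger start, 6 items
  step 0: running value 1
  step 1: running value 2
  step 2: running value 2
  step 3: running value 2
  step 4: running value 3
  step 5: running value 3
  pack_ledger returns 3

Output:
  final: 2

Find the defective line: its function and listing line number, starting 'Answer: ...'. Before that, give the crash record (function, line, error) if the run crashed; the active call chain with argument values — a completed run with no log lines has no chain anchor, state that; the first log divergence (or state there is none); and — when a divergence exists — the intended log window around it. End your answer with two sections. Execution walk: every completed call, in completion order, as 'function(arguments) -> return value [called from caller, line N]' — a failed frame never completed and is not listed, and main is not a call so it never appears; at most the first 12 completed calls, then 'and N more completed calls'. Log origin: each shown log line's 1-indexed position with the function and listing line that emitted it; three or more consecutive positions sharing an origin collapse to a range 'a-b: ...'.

Answer: the defect is in process_batch at line 12.
The tell: The earliest visible damage is log position 5 — 'checkpoint: 5' rather than the intended 'checkpoint: 24'.
Call chain: main -> pack_ledger([4, 8, 5, 1, 8, 7]) (called at line 30).
First divergence: position 5 — shown 'checkpoint: 5', intended 'checkpoint: 24'.
Intended log window:
  3: verify_load start: n=6 cutoff=8
  4: match at position 1
  5: checkpoint: 24
  6: pack_ledger start, 6 items
Execution walk:
  verify_load([4, 8, 5, 1, 8, 7], 8) -> 1  [called from process_batch, line 9]
  process_batch([4, 8, 5, 1, 8, 7], 8) -> 5  [called from main, line 28]
  pack_ledger([4, 8, 5, 1, 8, 7]) -> 3  [called from main, line 30]
Log origins:
  1: emitted by main (line 27)
  2: emitted by process_batch (line 8)
  3: emitted by verify_load (line 2)
  4: emitted by process_batch (line 10)
  5: emitted by main (line 29)
  6: emitted by pack_ledger (line 15)
  7-12: emitted by pack_ledger (line 20)
  13: emitted by pack_ledger (line 21)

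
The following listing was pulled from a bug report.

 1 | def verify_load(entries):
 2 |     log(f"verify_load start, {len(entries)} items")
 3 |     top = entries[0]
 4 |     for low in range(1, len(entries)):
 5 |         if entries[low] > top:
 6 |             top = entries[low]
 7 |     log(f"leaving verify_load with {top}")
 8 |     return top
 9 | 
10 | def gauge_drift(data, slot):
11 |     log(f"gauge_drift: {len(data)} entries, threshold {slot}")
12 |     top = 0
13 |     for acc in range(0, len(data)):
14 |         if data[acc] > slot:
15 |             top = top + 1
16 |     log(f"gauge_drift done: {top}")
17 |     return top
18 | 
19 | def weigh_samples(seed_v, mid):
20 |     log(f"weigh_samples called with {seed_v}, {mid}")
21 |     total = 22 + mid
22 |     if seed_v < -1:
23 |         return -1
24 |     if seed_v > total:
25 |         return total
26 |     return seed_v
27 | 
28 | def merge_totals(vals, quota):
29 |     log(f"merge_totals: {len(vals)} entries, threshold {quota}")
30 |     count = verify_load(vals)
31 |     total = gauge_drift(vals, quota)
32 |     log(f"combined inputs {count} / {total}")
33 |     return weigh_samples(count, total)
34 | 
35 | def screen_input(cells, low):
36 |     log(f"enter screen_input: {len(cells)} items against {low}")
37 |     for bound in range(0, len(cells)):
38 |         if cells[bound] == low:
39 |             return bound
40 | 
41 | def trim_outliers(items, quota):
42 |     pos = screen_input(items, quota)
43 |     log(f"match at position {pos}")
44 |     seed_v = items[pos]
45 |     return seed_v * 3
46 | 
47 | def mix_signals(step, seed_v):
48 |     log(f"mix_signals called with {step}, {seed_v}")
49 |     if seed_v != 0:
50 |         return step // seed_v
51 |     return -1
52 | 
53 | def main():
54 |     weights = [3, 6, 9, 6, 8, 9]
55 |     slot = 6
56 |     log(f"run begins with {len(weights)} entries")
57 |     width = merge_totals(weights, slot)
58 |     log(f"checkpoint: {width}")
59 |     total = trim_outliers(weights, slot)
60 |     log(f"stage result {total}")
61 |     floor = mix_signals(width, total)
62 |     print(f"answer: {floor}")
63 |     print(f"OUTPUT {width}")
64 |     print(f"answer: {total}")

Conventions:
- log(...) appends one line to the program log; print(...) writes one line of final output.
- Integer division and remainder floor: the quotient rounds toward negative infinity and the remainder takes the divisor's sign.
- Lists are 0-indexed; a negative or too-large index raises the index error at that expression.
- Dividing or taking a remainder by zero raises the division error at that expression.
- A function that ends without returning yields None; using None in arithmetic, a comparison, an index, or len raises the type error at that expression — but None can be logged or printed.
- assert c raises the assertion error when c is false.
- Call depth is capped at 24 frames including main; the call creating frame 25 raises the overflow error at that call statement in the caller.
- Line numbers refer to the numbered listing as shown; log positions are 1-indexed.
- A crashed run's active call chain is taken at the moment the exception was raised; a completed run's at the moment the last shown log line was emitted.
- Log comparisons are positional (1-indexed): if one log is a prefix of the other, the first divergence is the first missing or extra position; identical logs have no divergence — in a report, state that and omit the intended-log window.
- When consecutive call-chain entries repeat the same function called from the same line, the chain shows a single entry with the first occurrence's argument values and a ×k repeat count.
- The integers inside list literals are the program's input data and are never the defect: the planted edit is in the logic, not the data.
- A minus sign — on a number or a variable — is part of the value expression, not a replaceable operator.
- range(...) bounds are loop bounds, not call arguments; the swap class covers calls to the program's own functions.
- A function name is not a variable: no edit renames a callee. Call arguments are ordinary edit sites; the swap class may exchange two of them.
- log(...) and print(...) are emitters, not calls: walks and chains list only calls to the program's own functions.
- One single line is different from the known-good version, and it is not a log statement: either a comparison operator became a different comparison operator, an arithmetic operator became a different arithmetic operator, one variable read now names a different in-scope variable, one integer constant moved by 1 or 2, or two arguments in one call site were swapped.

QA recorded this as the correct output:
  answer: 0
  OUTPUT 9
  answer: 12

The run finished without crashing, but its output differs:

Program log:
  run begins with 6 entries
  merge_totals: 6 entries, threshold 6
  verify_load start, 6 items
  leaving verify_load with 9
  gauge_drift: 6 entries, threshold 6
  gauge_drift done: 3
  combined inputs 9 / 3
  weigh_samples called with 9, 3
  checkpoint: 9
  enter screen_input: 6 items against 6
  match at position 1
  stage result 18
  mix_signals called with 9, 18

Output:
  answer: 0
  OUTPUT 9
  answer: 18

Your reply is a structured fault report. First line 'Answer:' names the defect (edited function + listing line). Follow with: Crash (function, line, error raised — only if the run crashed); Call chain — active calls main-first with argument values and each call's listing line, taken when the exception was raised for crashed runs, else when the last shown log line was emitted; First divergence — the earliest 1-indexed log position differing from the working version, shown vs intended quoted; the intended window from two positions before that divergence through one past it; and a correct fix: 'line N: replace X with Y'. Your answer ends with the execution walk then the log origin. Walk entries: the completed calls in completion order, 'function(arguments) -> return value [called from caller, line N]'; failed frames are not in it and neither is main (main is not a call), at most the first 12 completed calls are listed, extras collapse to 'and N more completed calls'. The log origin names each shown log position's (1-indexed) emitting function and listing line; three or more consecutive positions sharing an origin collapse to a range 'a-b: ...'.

Answer: the defect is in trim_outliers at line 45.
Core observation: The earliest visible damage is log position 12 — 'stage result 18' rather than the intended 'stage result 12'.
Call chain: main -> mix_signals(9, 18) (called at line 61).
First divergence: position 12 — shown 'stage result 18', intended 'stage result 12'.
Intended log window:
  10: enter screen_input: 6 items against 6
  11: match at position 1
  12: stage result 12
  13: mix_signals called with 9, 12
Execution walk:
  verify_load([3, 6, 9, 6, 8, 9]) -> 9  [called from merge_totals, line 30]
  gauge_drift([3, 6, 9, 6, 8, 9], 6) -> 3  [called from merge_totals, line 31]
  weigh_samples(9, 3) -> 9  [called from merge_totals, line 33]
  merge_totals([3, 6, 9, 6, 8, 9], 6) -> 9  [called from main, line 57]
  screen_input([3, 6, 9, 6, 8, 9], 6) -> 1  [called from trim_outliers, line 42]
  trim_outliers([3, 6, 9, 6, 8, 9], 6) -> 18  [called from main, line 59]
  mix_signals(9, 18) -> 0  [called from main, line 61]
Origin of each log line:
  1: emitted by main (line 56)
  2: emitted by merge_totals (line 29)
  3: emitted by verify_load (line 2)
  4: emitted by verify_load (line 7)
  5: emitted by gauge_drift (line 11)
  6: emitted by gauge_drift (line 16)
  7: emitted by merge_totals (line 32)
  8: emitted by weigh_samples (line 20)
  9: emitted by main (line 58)
  10: emitted by screen_input (line 36)
  11: emitted by trim_outliers (line 43)
  12: emitted by main (line 60)
  13: emitted by mix_signals (line 48)
A correct fix: line 45: replace `3` with `2`.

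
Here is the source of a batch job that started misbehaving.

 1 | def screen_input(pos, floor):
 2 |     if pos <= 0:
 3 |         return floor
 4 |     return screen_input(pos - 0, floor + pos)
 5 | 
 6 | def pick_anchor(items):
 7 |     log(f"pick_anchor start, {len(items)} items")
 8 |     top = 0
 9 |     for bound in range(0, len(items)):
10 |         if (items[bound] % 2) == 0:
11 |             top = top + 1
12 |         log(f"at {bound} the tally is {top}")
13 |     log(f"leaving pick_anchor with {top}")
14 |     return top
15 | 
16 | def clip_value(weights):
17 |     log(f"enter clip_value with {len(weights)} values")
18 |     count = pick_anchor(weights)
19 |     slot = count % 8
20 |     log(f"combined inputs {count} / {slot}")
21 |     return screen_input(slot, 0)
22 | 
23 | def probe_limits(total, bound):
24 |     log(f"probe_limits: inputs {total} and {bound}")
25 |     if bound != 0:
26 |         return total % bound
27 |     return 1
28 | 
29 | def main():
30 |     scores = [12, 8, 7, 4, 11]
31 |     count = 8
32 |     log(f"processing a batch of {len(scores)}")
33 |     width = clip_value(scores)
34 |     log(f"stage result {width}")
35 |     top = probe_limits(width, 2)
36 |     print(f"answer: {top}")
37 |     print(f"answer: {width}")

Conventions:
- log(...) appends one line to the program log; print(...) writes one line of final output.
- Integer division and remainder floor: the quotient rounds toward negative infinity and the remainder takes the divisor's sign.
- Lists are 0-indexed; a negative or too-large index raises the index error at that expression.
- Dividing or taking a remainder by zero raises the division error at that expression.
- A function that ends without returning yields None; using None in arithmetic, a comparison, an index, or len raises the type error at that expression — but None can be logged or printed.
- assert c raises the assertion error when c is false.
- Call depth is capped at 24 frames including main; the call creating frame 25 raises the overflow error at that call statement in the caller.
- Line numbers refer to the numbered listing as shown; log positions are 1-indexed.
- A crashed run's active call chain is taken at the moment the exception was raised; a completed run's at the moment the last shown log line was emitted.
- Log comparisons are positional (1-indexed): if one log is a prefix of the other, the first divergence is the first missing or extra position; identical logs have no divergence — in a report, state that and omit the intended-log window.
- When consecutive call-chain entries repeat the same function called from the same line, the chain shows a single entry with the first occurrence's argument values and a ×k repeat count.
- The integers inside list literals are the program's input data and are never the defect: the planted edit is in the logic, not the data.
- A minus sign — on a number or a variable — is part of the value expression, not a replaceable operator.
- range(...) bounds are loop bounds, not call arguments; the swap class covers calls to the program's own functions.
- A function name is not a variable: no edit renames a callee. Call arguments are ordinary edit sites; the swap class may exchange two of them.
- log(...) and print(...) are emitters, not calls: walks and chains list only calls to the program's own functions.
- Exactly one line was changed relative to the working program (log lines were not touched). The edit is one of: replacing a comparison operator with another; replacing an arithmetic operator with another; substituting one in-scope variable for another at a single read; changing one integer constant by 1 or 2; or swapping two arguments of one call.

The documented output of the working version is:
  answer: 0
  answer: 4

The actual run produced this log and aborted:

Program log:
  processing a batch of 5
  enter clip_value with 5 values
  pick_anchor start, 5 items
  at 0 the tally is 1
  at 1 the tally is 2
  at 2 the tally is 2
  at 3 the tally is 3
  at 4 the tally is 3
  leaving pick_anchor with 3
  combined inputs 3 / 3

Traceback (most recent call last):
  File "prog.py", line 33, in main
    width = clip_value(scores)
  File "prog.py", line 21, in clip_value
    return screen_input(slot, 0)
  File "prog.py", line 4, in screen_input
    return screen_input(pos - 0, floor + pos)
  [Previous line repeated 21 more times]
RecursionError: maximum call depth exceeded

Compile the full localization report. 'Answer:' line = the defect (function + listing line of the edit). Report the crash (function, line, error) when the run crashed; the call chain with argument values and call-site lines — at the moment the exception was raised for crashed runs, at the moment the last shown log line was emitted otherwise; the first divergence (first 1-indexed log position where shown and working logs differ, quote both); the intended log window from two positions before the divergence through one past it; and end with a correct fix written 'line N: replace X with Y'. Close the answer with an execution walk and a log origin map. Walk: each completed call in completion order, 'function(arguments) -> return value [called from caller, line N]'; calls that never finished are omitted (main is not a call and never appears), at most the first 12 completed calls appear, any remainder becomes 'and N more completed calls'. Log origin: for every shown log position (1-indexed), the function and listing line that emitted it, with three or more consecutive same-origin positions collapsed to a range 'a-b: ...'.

Answer: the defect is in screen_input at line 4.
The tell: The faulty run's log stops after 10 lines; the working version's next line would be 'stage result 4'.
Crash: screen_input, line 4, RecursionError.
Call chain: main -> clip_value([12, 8, 7, 4, 11]) (called at line 33) -> screen_input(3, 0) (called at line 21) -> screen_input(3, 3) (called at line 4) ×21.
First divergence: position 11; the shown log stops at 10 lines while the working version next logs 'stage result 4'.
Intended log window:
  9: leaving pick_anchor with 3
  10: combined inputs 3 / 3
  11: stage result 4
  12: probe_limits: inputs 4 and 2
Execution walk:
  pick_anchor([12, 8, 7, 4, 11]) -> 3  [called from clip_value, line 18]
Origin of each log line:
  1: logged in main at line 32
  2: logged in clip_value at line 17
  3: logged in pick_anchor at line 7
  4-8: logged in pick_anchor at line 12
  9: logged in pick_anchor at line 13
  10: logged in clip_value at line 20
A correct fix: line 4: replace `0` with `2`.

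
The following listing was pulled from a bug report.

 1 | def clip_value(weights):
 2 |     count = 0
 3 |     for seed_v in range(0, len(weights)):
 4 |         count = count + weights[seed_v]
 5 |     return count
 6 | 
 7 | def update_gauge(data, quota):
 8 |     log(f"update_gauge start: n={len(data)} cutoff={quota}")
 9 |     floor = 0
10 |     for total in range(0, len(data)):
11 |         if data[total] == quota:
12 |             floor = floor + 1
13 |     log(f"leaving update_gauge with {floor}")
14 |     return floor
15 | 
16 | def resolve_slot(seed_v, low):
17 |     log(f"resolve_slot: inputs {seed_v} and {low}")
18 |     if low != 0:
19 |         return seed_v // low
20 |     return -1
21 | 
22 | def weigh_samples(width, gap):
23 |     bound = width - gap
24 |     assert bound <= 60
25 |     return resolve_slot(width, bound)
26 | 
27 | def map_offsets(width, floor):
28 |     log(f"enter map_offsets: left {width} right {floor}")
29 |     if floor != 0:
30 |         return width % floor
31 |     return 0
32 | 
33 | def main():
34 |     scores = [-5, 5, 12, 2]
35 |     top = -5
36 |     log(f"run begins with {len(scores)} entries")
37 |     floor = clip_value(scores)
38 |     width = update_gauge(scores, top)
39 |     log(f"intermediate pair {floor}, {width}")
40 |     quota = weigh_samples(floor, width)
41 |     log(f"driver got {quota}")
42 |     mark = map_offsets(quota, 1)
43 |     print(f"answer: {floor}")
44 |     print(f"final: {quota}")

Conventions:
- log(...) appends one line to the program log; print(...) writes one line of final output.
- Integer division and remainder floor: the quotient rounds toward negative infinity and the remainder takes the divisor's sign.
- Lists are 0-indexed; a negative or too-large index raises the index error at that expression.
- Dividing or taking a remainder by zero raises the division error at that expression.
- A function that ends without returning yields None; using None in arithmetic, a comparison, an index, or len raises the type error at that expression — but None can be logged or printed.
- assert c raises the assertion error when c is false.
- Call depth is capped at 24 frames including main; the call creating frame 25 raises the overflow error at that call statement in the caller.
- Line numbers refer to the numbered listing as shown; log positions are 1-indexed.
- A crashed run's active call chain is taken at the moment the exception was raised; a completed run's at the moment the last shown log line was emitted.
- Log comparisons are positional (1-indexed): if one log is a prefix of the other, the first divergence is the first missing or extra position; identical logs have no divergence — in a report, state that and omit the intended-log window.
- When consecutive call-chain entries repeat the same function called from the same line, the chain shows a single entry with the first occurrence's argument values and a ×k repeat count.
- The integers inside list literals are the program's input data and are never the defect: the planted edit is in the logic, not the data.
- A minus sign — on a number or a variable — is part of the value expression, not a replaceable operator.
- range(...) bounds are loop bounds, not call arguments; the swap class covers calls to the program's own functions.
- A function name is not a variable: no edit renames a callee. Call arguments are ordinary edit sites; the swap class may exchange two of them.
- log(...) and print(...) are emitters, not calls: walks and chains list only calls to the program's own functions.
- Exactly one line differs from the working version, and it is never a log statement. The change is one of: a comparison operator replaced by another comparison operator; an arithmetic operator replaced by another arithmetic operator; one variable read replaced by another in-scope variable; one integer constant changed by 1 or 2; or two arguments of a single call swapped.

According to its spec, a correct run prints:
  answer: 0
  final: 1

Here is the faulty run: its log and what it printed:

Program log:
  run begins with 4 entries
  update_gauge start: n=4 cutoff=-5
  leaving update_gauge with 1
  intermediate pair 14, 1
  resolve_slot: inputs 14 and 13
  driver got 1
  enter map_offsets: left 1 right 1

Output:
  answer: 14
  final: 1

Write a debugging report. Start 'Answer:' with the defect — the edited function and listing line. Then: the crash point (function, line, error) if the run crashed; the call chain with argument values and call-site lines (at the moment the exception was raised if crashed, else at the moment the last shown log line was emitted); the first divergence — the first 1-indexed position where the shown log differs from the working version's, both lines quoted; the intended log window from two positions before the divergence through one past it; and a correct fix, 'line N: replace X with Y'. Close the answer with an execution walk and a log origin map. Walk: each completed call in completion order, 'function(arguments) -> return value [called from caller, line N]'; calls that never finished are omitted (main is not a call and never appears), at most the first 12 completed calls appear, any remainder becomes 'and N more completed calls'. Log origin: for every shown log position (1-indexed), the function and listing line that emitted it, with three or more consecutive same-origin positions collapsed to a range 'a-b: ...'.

Answer: the defect is in main at line 43.
Key fact: Nothing in the log betrays the bug — only the output does.
Call chain: main -> map_offsets(1, 1) (called at line 42).
First divergence: none; the two logs match at every position.
Execution walk:
  clip_value([-5, 5, 12, 2]) -> 14  [called from main, line 37]
  update_gauge([-5, 5, 12, 2], -5) -> 1  [called from main, line 38]
  resolve_slot(14, 13) -> 1  [called from weigh_samples, line 25]
  weigh_samples(14, 1) -> 1  [called from main, line 40]
  map_offsets(1, 1) -> 0  [called from main, line 42]
Log line origins:
  1: logged in main at line 36
  2: logged in update_gauge at line 8
  3: logged in update_gauge at line 13
  4: logged in main at line 39
  5: logged in resolve_slot at line 17
  6: logged in main at line 41
  7: logged in map_offsets at line 28
A correct fix: line 43: replace `floor` with `mark`.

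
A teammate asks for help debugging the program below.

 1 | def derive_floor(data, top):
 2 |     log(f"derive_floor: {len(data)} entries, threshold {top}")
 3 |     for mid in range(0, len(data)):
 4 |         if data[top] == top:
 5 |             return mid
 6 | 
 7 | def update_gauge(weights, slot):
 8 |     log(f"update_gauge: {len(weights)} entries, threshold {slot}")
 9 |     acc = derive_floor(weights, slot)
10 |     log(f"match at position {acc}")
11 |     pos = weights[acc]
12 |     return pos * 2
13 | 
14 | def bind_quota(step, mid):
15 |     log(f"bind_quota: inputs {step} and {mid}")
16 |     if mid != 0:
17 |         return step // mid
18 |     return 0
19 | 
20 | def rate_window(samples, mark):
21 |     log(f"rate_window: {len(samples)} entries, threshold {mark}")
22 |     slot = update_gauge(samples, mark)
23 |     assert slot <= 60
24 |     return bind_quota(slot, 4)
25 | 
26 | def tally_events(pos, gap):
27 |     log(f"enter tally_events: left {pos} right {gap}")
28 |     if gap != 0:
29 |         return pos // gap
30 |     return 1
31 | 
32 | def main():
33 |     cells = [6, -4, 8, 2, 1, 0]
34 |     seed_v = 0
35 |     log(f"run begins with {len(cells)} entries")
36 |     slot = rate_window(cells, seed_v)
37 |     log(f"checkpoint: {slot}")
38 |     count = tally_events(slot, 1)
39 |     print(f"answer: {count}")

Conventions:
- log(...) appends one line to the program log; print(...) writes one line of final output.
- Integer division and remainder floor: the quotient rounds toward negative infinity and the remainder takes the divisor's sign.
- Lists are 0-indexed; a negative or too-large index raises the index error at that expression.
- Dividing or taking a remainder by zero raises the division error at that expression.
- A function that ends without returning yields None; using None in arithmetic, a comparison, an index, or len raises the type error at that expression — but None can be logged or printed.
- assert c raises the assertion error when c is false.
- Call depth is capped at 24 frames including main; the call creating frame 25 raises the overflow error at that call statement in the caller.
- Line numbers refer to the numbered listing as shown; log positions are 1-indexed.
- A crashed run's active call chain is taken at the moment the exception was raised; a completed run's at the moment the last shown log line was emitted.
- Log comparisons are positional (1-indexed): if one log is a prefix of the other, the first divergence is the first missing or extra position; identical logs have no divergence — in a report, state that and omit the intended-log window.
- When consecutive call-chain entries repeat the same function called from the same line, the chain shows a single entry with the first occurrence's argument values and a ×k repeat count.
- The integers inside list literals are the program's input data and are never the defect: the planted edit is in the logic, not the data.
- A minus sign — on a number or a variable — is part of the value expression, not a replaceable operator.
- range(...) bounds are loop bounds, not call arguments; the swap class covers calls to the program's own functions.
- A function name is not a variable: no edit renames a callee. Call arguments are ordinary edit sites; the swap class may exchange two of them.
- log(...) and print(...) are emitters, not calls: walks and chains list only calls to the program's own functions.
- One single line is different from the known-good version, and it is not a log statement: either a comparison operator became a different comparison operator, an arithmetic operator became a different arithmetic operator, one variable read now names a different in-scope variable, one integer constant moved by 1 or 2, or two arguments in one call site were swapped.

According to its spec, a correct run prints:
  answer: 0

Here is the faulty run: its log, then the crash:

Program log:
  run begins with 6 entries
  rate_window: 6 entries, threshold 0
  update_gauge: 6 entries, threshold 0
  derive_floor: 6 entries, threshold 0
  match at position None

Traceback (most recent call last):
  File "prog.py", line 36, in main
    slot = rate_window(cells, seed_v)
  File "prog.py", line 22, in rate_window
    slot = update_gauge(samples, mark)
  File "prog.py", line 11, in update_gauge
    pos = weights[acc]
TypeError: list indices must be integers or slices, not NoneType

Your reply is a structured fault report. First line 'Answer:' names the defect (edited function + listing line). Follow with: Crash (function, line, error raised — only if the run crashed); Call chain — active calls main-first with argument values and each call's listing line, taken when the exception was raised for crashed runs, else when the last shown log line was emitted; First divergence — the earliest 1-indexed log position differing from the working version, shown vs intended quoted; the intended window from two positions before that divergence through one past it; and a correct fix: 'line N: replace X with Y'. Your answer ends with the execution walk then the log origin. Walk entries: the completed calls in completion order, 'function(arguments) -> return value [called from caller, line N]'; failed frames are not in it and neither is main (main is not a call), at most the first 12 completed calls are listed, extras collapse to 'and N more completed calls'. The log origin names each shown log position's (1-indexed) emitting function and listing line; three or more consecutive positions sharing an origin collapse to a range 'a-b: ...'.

Answer: the defect is in derive_floor at line 4.
Core observation: Log line 5 is where behavior first shows: 'match at position None' appears instead of 'match at position 5'.
Crash: update_gauge, line 11, TypeError.
Call chain: main -> rate_window([6, -4, 8, 2, 1, 0], 0) (called at line 36) -> update_gauge([6, -4, 8, 2, 1, 0], 0) (called at line 22).
First divergence: position 5 — shown 'match at position None', intended 'match at position 5'.
Intended log window:
  3: update_gauge: 6 entries, threshold 0
  4: derive_floor: 6 entries, threshold 0
  5: match at position 5
  6: bind_quota: inputs 0 and 4
Execution walk:
  derive_floor([6, -4, 8, 2, 1, 0], 0) -> None  [called from update_gauge, line 9]
Log origin:
  1: logged in main at line 35
  2: logged in rate_window at line 21
  3: logged in update_gauge at line 8
  4: logged in derive_floor at line 2
  5: logged in update_gauge at line 10
A correct fix: line 4: replace `data[top]` with `data[mid]`.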